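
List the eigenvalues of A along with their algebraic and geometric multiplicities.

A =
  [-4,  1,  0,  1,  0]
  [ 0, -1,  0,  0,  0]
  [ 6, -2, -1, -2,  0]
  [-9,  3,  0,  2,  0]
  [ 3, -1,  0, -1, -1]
λ = -1: alg = 5, geom = 4

Step 1 — factor the characteristic polynomial to read off the algebraic multiplicities:
  χ_A(x) = (x + 1)^5

Step 2 — compute geometric multiplicities via the rank-nullity identity g(λ) = n − rank(A − λI):
  rank(A − (-1)·I) = 1, so dim ker(A − (-1)·I) = n − 1 = 4

Summary:
  λ = -1: algebraic multiplicity = 5, geometric multiplicity = 4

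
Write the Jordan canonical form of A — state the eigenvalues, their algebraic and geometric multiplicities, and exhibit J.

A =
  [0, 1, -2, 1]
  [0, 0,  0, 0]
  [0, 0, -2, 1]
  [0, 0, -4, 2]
J_2(0) ⊕ J_2(0)

The characteristic polynomial is
  det(x·I − A) = x^4

Eigenvalues and multiplicities (the geometric multiplicity of λ is n − rank(A − λI), which equals the number of Jordan blocks for λ):
  λ = 0: algebraic multiplicity = 4, geometric multiplicity = 2

Determining the block sizes for each eigenvalue:
  λ = 0: with am = 4 and gm = 2, the partition is not yet determined (e.g. several partitions of 4 into 2 parts exist). Let N = A − (0)·I. Computing rank(N^1) = 2, rank(N^2) = 0; the number of blocks of size ≥ j is rank(N^{j−1}) − rank(N^j), giving [2, 2]. So we have 2 block(s) of size 2 → block sizes [2, 2]

Assembling the blocks gives a Jordan form
J =
  [0, 1, 0, 0]
  [0, 0, 0, 0]
  [0, 0, 0, 1]
  [0, 0, 0, 0]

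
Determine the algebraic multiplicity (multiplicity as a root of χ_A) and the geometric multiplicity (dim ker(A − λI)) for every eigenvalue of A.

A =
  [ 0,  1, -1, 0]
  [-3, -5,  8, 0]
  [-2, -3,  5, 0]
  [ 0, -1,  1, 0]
λ = 0: alg = 4, geom = 2

Step 1 — factor the characteristic polynomial to read off the algebraic multiplicities:
  χ_A(x) = x^4

Step 2 — compute geometric multiplicities via the rank-nullity identity g(λ) = n − rank(A − λI):
  rank(A − (0)·I) = 2, so dim ker(A − (0)·I) = n − 2 = 2

Summary:
  λ = 0: algebraic multiplicity = 4, geometric multiplicity = 2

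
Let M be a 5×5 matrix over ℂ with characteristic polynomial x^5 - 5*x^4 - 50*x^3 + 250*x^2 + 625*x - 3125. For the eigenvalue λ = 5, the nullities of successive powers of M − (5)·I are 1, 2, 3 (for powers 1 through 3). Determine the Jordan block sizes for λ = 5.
Block sizes for λ = 5: [3]

From the dimensions of kernels of powers, the number of Jordan blocks of size at least j is d_j − d_{j−1} where d_j = dim ker(N^j) (with d_0 = 0). Computing the differences gives [1, 1, 1].
The number of blocks of size exactly k is (#blocks of size ≥ k) − (#blocks of size ≥ k + 1), so the partition is: 1 block(s) of size 3.
In nonincreasing order the block sizes are [3].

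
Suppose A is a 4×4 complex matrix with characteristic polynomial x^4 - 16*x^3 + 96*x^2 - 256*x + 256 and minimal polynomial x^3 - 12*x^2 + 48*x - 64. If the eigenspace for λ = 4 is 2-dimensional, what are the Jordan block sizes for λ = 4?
Block sizes for λ = 4: [3, 1]

Step 1 — from the characteristic polynomial, algebraic multiplicity of λ = 4 is 4. From dim ker(A − (4)·I) = 2, there are exactly 2 Jordan blocks for λ = 4.
Step 2 — from the minimal polynomial, the factor (x − 4)^3 tells us the largest block for λ = 4 has size 3.
Step 3 — with total size 4, 2 blocks, and largest block 3, the block sizes (in nonincreasing order) are [3, 1].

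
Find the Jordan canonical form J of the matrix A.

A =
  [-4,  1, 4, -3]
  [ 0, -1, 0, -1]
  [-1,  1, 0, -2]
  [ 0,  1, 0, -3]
J_2(-2) ⊕ J_2(-2)

The characteristic polynomial is
  det(x·I − A) = x^4 + 8*x^3 + 24*x^2 + 32*x + 16 = (x + 2)^4

Eigenvalues and multiplicities (the geometric multiplicity of λ is n − rank(A − λI), which equals the number of Jordan blocks for λ):
  λ = -2: algebraic multiplicity = 4, geometric multiplicity = 2

Determining the block sizes for each eigenvalue:
  λ = -2: with am = 4 and gm = 2, the partition is not yet determined (e.g. several partitions of 4 into 2 parts exist). Let N = A − (-2)·I. Computing rank(N^1) = 2, rank(N^2) = 0; the number of blocks of size ≥ j is rank(N^{j−1}) − rank(N^j), giving [2, 2]. So we have 2 block(s) of size 2 → block sizes [2, 2]

Assembling the blocks gives a Jordan form
J =
  [-2,  1,  0,  0]
  [ 0, -2,  0,  0]
  [ 0,  0, -2,  1]
  [ 0,  0,  0, -2]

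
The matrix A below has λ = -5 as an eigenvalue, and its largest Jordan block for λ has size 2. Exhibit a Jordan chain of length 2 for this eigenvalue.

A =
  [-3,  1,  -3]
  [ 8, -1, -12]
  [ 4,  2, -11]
A Jordan chain for λ = -5 of length 2:
v_1 = (2, 8, 4)ᵀ
v_2 = (1, 0, 0)ᵀ

Let N = A − (-5)·I. We want v_2 with N^2 v_2 = 0 but N^1 v_2 ≠ 0; then v_{j-1} := N · v_j for j = 2, …, 2.

Pick v_2 = (1, 0, 0)ᵀ.
Then v_1 = N · v_2 = (2, 8, 4)ᵀ.

Sanity check: (A − (-5)·I) v_1 = (0, 0, 0)ᵀ = 0. ✓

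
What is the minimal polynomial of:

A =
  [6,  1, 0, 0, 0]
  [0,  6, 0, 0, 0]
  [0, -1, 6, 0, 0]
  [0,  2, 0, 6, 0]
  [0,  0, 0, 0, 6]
x^2 - 12*x + 36

The characteristic polynomial is χ_A(x) = (x - 6)^5, so the eigenvalues are known. The minimal polynomial is
  m_A(x) = Π_λ (x − λ)^{k_λ}
where k_λ is the size of the *largest* Jordan block for λ (equivalently, the smallest k with (A − λI)^k v = 0 for every generalised eigenvector v of λ).

  λ = 6: largest Jordan block has size 2, contributing (x − 6)^2

So m_A(x) = (x - 6)^2 = x^2 - 12*x + 36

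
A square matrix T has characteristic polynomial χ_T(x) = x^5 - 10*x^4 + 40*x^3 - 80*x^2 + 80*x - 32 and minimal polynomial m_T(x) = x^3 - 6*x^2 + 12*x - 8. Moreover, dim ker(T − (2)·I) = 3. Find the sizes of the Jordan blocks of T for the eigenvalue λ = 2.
Block sizes for λ = 2: [3, 1, 1]

Step 1 — from the characteristic polynomial, algebraic multiplicity of λ = 2 is 5. From dim ker(T − (2)·I) = 3, there are exactly 3 Jordan blocks for λ = 2.
Step 2 — from the minimal polynomial, the factor (x − 2)^3 tells us the largest block for λ = 2 has size 3.
Step 3 — with total size 5, 3 blocks, and largest block 3, the block sizes (in nonincreasing order) are [3, 1, 1].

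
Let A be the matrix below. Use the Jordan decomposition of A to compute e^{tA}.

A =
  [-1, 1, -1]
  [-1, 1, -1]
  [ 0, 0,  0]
e^{tA} =
  [1 - t, t, -t]
  [-t, t + 1, -t]
  [0, 0, 1]

Strategy: write A = P · J · P⁻¹ where J is a Jordan canonical form, so e^{tA} = P · e^{tJ} · P⁻¹, and e^{tJ} can be computed block-by-block.

A has Jordan form
J =
  [0, 1, 0]
  [0, 0, 0]
  [0, 0, 0]
(up to reordering of blocks).

Per-block formulas:
  For a 2×2 Jordan block J_2(0): exp(t · J_2(0)) = e^(0t)·(I + t·N), where N is the 2×2 nilpotent shift.
  For a 1×1 block at λ = 0: exp(t · [0]) = [e^(0t)].

After assembling e^{tJ} and conjugating by P, we get:

e^{tA} =
  [1 - t, t, -t]
  [-t, t + 1, -t]
  [0, 0, 1]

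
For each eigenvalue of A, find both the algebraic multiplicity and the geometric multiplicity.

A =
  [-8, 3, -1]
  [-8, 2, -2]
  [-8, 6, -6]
λ = -4: alg = 3, geom = 2

Step 1 — factor the characteristic polynomial to read off the algebraic multiplicities:
  χ_A(x) = (x + 4)^3

Step 2 — compute geometric multiplicities via the rank-nullity identity g(λ) = n − rank(A − λI):
  rank(A − (-4)·I) = 1, so dim ker(A − (-4)·I) = n − 1 = 2

Summary:
  λ = -4: algebraic multiplicity = 3, geometric multiplicity = 2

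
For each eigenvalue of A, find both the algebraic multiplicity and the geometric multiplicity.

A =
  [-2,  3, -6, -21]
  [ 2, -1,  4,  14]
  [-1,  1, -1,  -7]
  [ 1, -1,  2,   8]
λ = 1: alg = 4, geom = 3

Step 1 — factor the characteristic polynomial to read off the algebraic multiplicities:
  χ_A(x) = (x - 1)^4

Step 2 — compute geometric multiplicities via the rank-nullity identity g(λ) = n − rank(A − λI):
  rank(A − (1)·I) = 1, so dim ker(A − (1)·I) = n − 1 = 3

Summary:
  λ = 1: algebraic multiplicity = 4, geometric multiplicity = 3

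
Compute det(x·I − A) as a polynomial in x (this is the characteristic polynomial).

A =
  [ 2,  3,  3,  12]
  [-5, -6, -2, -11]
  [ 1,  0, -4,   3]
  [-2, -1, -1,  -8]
x^4 + 16*x^3 + 96*x^2 + 256*x + 256

Expanding det(x·I − A) (e.g. by cofactor expansion or by noting that A is similar to its Jordan form J, which has the same characteristic polynomial as A) gives
  χ_A(x) = x^4 + 16*x^3 + 96*x^2 + 256*x + 256
which factors as (x + 4)^4. The eigenvalues (with algebraic multiplicities) are λ = -4 with multiplicity 4.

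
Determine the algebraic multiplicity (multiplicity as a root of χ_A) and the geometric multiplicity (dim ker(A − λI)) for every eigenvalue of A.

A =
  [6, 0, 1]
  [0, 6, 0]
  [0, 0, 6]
λ = 6: alg = 3, geom = 2

Step 1 — factor the characteristic polynomial to read off the algebraic multiplicities:
  χ_A(x) = (x - 6)^3

Step 2 — compute geometric multiplicities via the rank-nullity identity g(λ) = n − rank(A − λI):
  rank(A − (6)·I) = 1, so dim ker(A − (6)·I) = n − 1 = 2

Summary:
  λ = 6: algebraic multiplicity = 3, geometric multiplicity = 2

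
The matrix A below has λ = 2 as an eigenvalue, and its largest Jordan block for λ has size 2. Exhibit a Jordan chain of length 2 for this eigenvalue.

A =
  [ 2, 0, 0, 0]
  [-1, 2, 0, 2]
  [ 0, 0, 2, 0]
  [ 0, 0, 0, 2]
A Jordan chain for λ = 2 of length 2:
v_1 = (0, -1, 0, 0)ᵀ
v_2 = (1, 0, 0, 0)ᵀ

Let N = A − (2)·I. We want v_2 with N^2 v_2 = 0 but N^1 v_2 ≠ 0; then v_{j-1} := N · v_j for j = 2, …, 2.

Pick v_2 = (1, 0, 0, 0)ᵀ.
Then v_1 = N · v_2 = (0, -1, 0, 0)ᵀ.

Sanity check: (A − (2)·I) v_1 = (0, 0, 0, 0)ᵀ = 0. ✓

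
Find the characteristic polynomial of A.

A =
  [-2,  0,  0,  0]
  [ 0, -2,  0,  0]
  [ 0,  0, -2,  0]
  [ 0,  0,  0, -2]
x^4 + 8*x^3 + 24*x^2 + 32*x + 16

Expanding det(x·I − A) (e.g. by cofactor expansion or by noting that A is similar to its Jordan form J, which has the same characteristic polynomial as A) gives
  χ_A(x) = x^4 + 8*x^3 + 24*x^2 + 32*x + 16
which factors as (x + 2)^4. The eigenvalues (with algebraic multiplicities) are λ = -2 with multiplicity 4.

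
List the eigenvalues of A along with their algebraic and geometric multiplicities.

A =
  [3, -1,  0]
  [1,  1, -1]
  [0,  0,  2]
λ = 2: alg = 3, geom = 1

Step 1 — factor the characteristic polynomial to read off the algebraic multiplicities:
  χ_A(x) = (x - 2)^3

Step 2 — compute geometric multiplicities via the rank-nullity identity g(λ) = n − rank(A − λI):
  rank(A − (2)·I) = 2, so dim ker(A − (2)·I) = n − 2 = 1

Summary:
  λ = 2: algebraic multiplicity = 3, geometric multiplicity = 1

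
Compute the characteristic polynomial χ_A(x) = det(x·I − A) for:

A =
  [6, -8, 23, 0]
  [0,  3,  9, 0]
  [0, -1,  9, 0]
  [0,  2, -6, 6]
x^4 - 24*x^3 + 216*x^2 - 864*x + 1296

Expanding det(x·I − A) (e.g. by cofactor expansion or by noting that A is similar to its Jordan form J, which has the same characteristic polynomial as A) gives
  χ_A(x) = x^4 - 24*x^3 + 216*x^2 - 864*x + 1296
which factors as (x - 6)^4. The eigenvalues (with algebraic multiplicities) are λ = 6 with multiplicity 4.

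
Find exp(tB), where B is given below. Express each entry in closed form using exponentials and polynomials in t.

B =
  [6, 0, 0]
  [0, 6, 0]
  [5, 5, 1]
e^{tB} =
  [exp(6*t), 0, 0]
  [0, exp(6*t), 0]
  [exp(6*t) - exp(t), exp(6*t) - exp(t), exp(t)]

Strategy: write B = P · J · P⁻¹ where J is a Jordan canonical form, so e^{tB} = P · e^{tJ} · P⁻¹, and e^{tJ} can be computed block-by-block.

B has Jordan form
J =
  [1, 0, 0]
  [0, 6, 0]
  [0, 0, 6]
(up to reordering of blocks).

Per-block formulas:
  For a 1×1 block at λ = 6: exp(t · [6]) = [e^(6t)].
  For a 1×1 block at λ = 1: exp(t · [1]) = [e^(1t)].

After assembling e^{tJ} and conjugating by P, we get:

e^{tB} =
  [exp(6*t), 0, 0]
  [0, exp(6*t), 0]
  [exp(6*t) - exp(t), exp(6*t) - exp(t), exp(t)]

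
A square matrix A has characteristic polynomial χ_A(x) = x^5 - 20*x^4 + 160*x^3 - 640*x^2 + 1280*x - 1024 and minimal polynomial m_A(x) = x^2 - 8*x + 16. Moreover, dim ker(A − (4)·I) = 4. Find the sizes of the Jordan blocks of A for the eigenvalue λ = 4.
Block sizes for λ = 4: [2, 1, 1, 1]

Step 1 — from the characteristic polynomial, algebraic multiplicity of λ = 4 is 5. From dim ker(A − (4)·I) = 4, there are exactly 4 Jordan blocks for λ = 4.
Step 2 — from the minimal polynomial, the factor (x − 4)^2 tells us the largest block for λ = 4 has size 2.
Step 3 — with total size 5, 4 blocks, and largest block 2, the block sizes (in nonincreasing order) are [2, 1, 1, 1].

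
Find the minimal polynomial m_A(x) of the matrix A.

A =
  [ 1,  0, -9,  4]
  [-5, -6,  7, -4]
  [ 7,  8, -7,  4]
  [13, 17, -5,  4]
x^3 + 6*x^2 + 12*x + 8

The characteristic polynomial is χ_A(x) = (x + 2)^4, so the eigenvalues are known. The minimal polynomial is
  m_A(x) = Π_λ (x − λ)^{k_λ}
where k_λ is the size of the *largest* Jordan block for λ (equivalently, the smallest k with (A − λI)^k v = 0 for every generalised eigenvector v of λ).

  λ = -2: largest Jordan block has size 3, contributing (x + 2)^3

So m_A(x) = (x + 2)^3 = x^3 + 6*x^2 + 12*x + 8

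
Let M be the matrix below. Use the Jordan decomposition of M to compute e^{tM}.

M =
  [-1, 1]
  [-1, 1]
e^{tM} =
  [1 - t, t]
  [-t, t + 1]

Strategy: write M = P · J · P⁻¹ where J is a Jordan canonical form, so e^{tM} = P · e^{tJ} · P⁻¹, and e^{tJ} can be computed block-by-block.

M has Jordan form
J =
  [0, 1]
  [0, 0]
(up to reordering of blocks).

Per-block formulas:
  For a 2×2 Jordan block J_2(0): exp(t · J_2(0)) = e^(0t)·(I + t·N), where N is the 2×2 nilpotent shift.

After assembling e^{tJ} and conjugating by P, we get:

e^{tM} =
  [1 - t, t]
  [-t, t + 1]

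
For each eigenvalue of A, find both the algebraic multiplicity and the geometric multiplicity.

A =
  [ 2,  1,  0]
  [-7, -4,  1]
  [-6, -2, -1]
λ = -1: alg = 3, geom = 1

Step 1 — factor the characteristic polynomial to read off the algebraic multiplicities:
  χ_A(x) = (x + 1)^3

Step 2 — compute geometric multiplicities via the rank-nullity identity g(λ) = n − rank(A − λI):
  rank(A − (-1)·I) = 2, so dim ker(A − (-1)·I) = n − 2 = 1

Summary:
  λ = -1: algebraic multiplicity = 3, geometric multiplicity = 1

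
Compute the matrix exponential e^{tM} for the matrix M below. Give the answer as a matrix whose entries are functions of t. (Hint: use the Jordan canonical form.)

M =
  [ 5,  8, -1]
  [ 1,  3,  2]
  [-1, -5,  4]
e^{tM} =
  [5*t^2*exp(4*t) + t*exp(4*t) + exp(4*t), 5*t^2*exp(4*t)/2 + 8*t*exp(4*t), 15*t^2*exp(4*t)/2 - t*exp(4*t)]
  [-t^2*exp(4*t) + t*exp(4*t), -t^2*exp(4*t)/2 - t*exp(4*t) + exp(4*t), -3*t^2*exp(4*t)/2 + 2*t*exp(4*t)]
  [-3*t^2*exp(4*t) - t*exp(4*t), -3*t^2*exp(4*t)/2 - 5*t*exp(4*t), -9*t^2*exp(4*t)/2 + exp(4*t)]

Strategy: write M = P · J · P⁻¹ where J is a Jordan canonical form, so e^{tM} = P · e^{tJ} · P⁻¹, and e^{tJ} can be computed block-by-block.

M has Jordan form
J =
  [4, 1, 0]
  [0, 4, 1]
  [0, 0, 4]
(up to reordering of blocks).

Per-block formulas:
  For a 3×3 Jordan block J_3(4): exp(t · J_3(4)) = e^(4t)·(I + t·N + (t^2/2)·N^2), where N is the 3×3 nilpotent shift.

After assembling e^{tJ} and conjugating by P, we get:

e^{tM} =
  [5*t^2*exp(4*t) + t*exp(4*t) + exp(4*t), 5*t^2*exp(4*t)/2 + 8*t*exp(4*t), 15*t^2*exp(4*t)/2 - t*exp(4*t)]
  [-t^2*exp(4*t) + t*exp(4*t), -t^2*exp(4*t)/2 - t*exp(4*t) + exp(4*t), -3*t^2*exp(4*t)/2 + 2*t*exp(4*t)]
  [-3*t^2*exp(4*t) - t*exp(4*t), -3*t^2*exp(4*t)/2 - 5*t*exp(4*t), -9*t^2*exp(4*t)/2 + exp(4*t)]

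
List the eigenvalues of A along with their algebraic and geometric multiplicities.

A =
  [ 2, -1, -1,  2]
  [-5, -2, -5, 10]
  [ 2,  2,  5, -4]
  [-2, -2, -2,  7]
λ = 3: alg = 4, geom = 3

Step 1 — factor the characteristic polynomial to read off the algebraic multiplicities:
  χ_A(x) = (x - 3)^4

Step 2 — compute geometric multiplicities via the rank-nullity identity g(λ) = n − rank(A − λI):
  rank(A − (3)·I) = 1, so dim ker(A − (3)·I) = n − 1 = 3

Summary:
  λ = 3: algebraic multiplicity = 4, geometric multiplicity = 3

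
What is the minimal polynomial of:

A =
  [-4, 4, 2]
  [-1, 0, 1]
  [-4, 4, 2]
x^3 + 2*x^2

The characteristic polynomial is χ_A(x) = x^2*(x + 2), so the eigenvalues are known. The minimal polynomial is
  m_A(x) = Π_λ (x − λ)^{k_λ}
where k_λ is the size of the *largest* Jordan block for λ (equivalently, the smallest k with (A − λI)^k v = 0 for every generalised eigenvector v of λ).

  λ = -2: largest Jordan block has size 1, contributing (x + 2)
  λ = 0: largest Jordan block has size 2, contributing (x − 0)^2

So m_A(x) = x^2*(x + 2) = x^3 + 2*x^2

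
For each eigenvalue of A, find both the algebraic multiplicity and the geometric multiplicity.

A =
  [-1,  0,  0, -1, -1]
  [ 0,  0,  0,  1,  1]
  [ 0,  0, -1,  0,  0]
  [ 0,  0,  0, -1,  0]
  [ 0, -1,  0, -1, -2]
λ = -1: alg = 5, geom = 3

Step 1 — factor the characteristic polynomial to read off the algebraic multiplicities:
  χ_A(x) = (x + 1)^5

Step 2 — compute geometric multiplicities via the rank-nullity identity g(λ) = n − rank(A − λI):
  rank(A − (-1)·I) = 2, so dim ker(A − (-1)·I) = n − 2 = 3

Summary:
  λ = -1: algebraic multiplicity = 5, geometric multiplicity = 3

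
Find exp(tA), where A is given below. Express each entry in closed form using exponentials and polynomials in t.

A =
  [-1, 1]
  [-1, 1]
e^{tA} =
  [1 - t, t]
  [-t, t + 1]

Strategy: write A = P · J · P⁻¹ where J is a Jordan canonical form, so e^{tA} = P · e^{tJ} · P⁻¹, and e^{tJ} can be computed block-by-block.

A has Jordan form
J =
  [0, 1]
  [0, 0]
(up to reordering of blocks).

Per-block formulas:
  For a 2×2 Jordan block J_2(0): exp(t · J_2(0)) = e^(0t)·(I + t·N), where N is the 2×2 nilpotent shift.

After assembling e^{tJ} and conjugating by P, we get:

e^{tA} =
  [1 - t, t]
  [-t, t + 1]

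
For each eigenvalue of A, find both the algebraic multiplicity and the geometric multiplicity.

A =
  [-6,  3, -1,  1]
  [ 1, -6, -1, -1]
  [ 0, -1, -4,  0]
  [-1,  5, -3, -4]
λ = -5: alg = 4, geom = 2

Step 1 — factor the characteristic polynomial to read off the algebraic multiplicities:
  χ_A(x) = (x + 5)^4

Step 2 — compute geometric multiplicities via the rank-nullity identity g(λ) = n − rank(A − λI):
  rank(A − (-5)·I) = 2, so dim ker(A − (-5)·I) = n − 2 = 2

Summary:
  λ = -5: algebraic multiplicity = 4, geometric multiplicity = 2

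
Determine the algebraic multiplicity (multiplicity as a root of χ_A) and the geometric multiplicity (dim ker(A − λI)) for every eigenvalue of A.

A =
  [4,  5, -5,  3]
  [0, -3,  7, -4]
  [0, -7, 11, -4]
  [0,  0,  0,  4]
λ = 4: alg = 4, geom = 2

Step 1 — factor the characteristic polynomial to read off the algebraic multiplicities:
  χ_A(x) = (x - 4)^4

Step 2 — compute geometric multiplicities via the rank-nullity identity g(λ) = n − rank(A − λI):
  rank(A − (4)·I) = 2, so dim ker(A − (4)·I) = n − 2 = 2

Summary:
  λ = 4: algebraic multiplicity = 4, geometric multiplicity = 2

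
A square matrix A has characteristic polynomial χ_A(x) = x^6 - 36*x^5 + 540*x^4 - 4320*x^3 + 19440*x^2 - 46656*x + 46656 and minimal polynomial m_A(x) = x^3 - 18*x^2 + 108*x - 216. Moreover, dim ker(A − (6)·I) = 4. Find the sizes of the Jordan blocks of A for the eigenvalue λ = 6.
Block sizes for λ = 6: [3, 1, 1, 1]

Step 1 — from the characteristic polynomial, algebraic multiplicity of λ = 6 is 6. From dim ker(A − (6)·I) = 4, there are exactly 4 Jordan blocks for λ = 6.
Step 2 — from the minimal polynomial, the factor (x − 6)^3 tells us the largest block for λ = 6 has size 3.
Step 3 — with total size 6, 4 blocks, and largest block 3, the block sizes (in nonincreasing order) are [3, 1, 1, 1].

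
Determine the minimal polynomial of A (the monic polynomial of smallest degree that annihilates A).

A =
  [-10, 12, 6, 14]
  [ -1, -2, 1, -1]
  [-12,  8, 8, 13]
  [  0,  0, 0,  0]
x^4 + 4*x^3

The characteristic polynomial is χ_A(x) = x^3*(x + 4), so the eigenvalues are known. The minimal polynomial is
  m_A(x) = Π_λ (x − λ)^{k_λ}
where k_λ is the size of the *largest* Jordan block for λ (equivalently, the smallest k with (A − λI)^k v = 0 for every generalised eigenvector v of λ).

  λ = -4: largest Jordan block has size 1, contributing (x + 4)
  λ = 0: largest Jordan block has size 3, contributing (x − 0)^3

So m_A(x) = x^3*(x + 4) = x^4 + 4*x^3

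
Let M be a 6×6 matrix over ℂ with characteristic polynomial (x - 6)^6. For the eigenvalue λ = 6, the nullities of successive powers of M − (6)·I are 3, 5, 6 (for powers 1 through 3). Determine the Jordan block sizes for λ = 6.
Block sizes for λ = 6: [3, 2, 1]

From the dimensions of kernels of powers, the number of Jordan blocks of size at least j is d_j − d_{j−1} where d_j = dim ker(N^j) (with d_0 = 0). Computing the differences gives [3, 2, 1].
The number of blocks of size exactly k is (#blocks of size ≥ k) − (#blocks of size ≥ k + 1), so the partition is: 1 block(s) of size 1, 1 block(s) of size 2, 1 block(s) of size 3.
In nonincreasing order the block sizes are [3, 2, 1].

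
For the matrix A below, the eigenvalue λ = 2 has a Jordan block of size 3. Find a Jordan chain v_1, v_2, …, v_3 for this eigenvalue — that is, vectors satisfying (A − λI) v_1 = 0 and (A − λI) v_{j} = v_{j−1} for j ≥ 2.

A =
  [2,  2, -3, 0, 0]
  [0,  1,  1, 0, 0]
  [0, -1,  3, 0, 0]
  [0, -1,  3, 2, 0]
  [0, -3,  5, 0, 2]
A Jordan chain for λ = 2 of length 3:
v_1 = (1, 0, 0, -2, -2)ᵀ
v_2 = (2, -1, -1, -1, -3)ᵀ
v_3 = (0, 1, 0, 0, 0)ᵀ

Let N = A − (2)·I. We want v_3 with N^3 v_3 = 0 but N^2 v_3 ≠ 0; then v_{j-1} := N · v_j for j = 3, …, 2.

Pick v_3 = (0, 1, 0, 0, 0)ᵀ.
Then v_2 = N · v_3 = (2, -1, -1, -1, -3)ᵀ.
Then v_1 = N · v_2 = (1, 0, 0, -2, -2)ᵀ.

Sanity check: (A − (2)·I) v_1 = (0, 0, 0, 0, 0)ᵀ = 0. ✓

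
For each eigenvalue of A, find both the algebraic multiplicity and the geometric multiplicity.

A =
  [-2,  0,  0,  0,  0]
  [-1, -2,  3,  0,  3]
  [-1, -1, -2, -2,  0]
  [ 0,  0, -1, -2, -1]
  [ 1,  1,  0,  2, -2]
λ = -2: alg = 5, geom = 2

Step 1 — factor the characteristic polynomial to read off the algebraic multiplicities:
  χ_A(x) = (x + 2)^5

Step 2 — compute geometric multiplicities via the rank-nullity identity g(λ) = n − rank(A − λI):
  rank(A − (-2)·I) = 3, so dim ker(A − (-2)·I) = n − 3 = 2

Summary:
  λ = -2: algebraic multiplicity = 5, geometric multiplicity = 2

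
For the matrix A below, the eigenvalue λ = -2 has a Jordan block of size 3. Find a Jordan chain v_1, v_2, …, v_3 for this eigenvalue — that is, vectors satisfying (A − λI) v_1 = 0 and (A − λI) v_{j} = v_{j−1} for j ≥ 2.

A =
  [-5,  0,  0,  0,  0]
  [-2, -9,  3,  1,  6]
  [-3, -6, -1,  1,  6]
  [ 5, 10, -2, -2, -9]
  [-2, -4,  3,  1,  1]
A Jordan chain for λ = -2 of length 3:
v_1 = (0, -2, -1, 1, -2)ᵀ
v_2 = (0, 3, 1, -2, 3)ᵀ
v_3 = (0, 0, 1, 0, 0)ᵀ

Let N = A − (-2)·I. We want v_3 with N^3 v_3 = 0 but N^2 v_3 ≠ 0; then v_{j-1} := N · v_j for j = 3, …, 2.

Pick v_3 = (0, 0, 1, 0, 0)ᵀ.
Then v_2 = N · v_3 = (0, 3, 1, -2, 3)ᵀ.
Then v_1 = N · v_2 = (0, -2, -1, 1, -2)ᵀ.

Sanity check: (A − (-2)·I) v_1 = (0, 0, 0, 0, 0)ᵀ = 0. ✓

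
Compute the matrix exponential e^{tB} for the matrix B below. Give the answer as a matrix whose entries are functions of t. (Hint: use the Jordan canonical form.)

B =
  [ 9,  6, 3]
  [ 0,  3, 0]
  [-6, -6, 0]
e^{tB} =
  [2*exp(6*t) - exp(3*t), 2*exp(6*t) - 2*exp(3*t), exp(6*t) - exp(3*t)]
  [0, exp(3*t), 0]
  [-2*exp(6*t) + 2*exp(3*t), -2*exp(6*t) + 2*exp(3*t), -exp(6*t) + 2*exp(3*t)]

Strategy: write B = P · J · P⁻¹ where J is a Jordan canonical form, so e^{tB} = P · e^{tJ} · P⁻¹, and e^{tJ} can be computed block-by-block.

B has Jordan form
J =
  [3, 0, 0]
  [0, 3, 0]
  [0, 0, 6]
(up to reordering of blocks).

Per-block formulas:
  For a 1×1 block at λ = 3: exp(t · [3]) = [e^(3t)].
  For a 1×1 block at λ = 6: exp(t · [6]) = [e^(6t)].

After assembling e^{tJ} and conjugating by P, we get:

e^{tB} =
  [2*exp(6*t) - exp(3*t), 2*exp(6*t) - 2*exp(3*t), exp(6*t) - exp(3*t)]
  [0, exp(3*t), 0]
  [-2*exp(6*t) + 2*exp(3*t), -2*exp(6*t) + 2*exp(3*t), -exp(6*t) + 2*exp(3*t)]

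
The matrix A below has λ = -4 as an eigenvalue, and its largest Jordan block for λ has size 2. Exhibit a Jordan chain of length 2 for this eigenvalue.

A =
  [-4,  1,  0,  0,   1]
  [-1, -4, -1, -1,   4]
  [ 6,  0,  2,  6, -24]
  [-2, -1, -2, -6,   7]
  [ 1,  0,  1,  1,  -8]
A Jordan chain for λ = -4 of length 2:
v_1 = (0, -1, 6, -2, 1)ᵀ
v_2 = (1, 0, 0, 0, 0)ᵀ

Let N = A − (-4)·I. We want v_2 with N^2 v_2 = 0 but N^1 v_2 ≠ 0; then v_{j-1} := N · v_j for j = 2, …, 2.

Pick v_2 = (1, 0, 0, 0, 0)ᵀ.
Then v_1 = N · v_2 = (0, -1, 6, -2, 1)ᵀ.

Sanity check: (A − (-4)·I) v_1 = (0, 0, 0, 0, 0)ᵀ = 0. ✓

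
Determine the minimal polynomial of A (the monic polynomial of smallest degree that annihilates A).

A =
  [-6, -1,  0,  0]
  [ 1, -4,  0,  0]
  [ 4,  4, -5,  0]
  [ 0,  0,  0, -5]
x^2 + 10*x + 25

The characteristic polynomial is χ_A(x) = (x + 5)^4, so the eigenvalues are known. The minimal polynomial is
  m_A(x) = Π_λ (x − λ)^{k_λ}
where k_λ is the size of the *largest* Jordan block for λ (equivalently, the smallest k with (A − λI)^k v = 0 for every generalised eigenvector v of λ).

  λ = -5: largest Jordan block has size 2, contributing (x + 5)^2

So m_A(x) = (x + 5)^2 = x^2 + 10*x + 25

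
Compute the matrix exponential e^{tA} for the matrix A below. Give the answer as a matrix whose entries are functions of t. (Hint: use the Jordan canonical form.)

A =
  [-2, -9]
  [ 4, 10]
e^{tA} =
  [-6*t*exp(4*t) + exp(4*t), -9*t*exp(4*t)]
  [4*t*exp(4*t), 6*t*exp(4*t) + exp(4*t)]

Strategy: write A = P · J · P⁻¹ where J is a Jordan canonical form, so e^{tA} = P · e^{tJ} · P⁻¹, and e^{tJ} can be computed block-by-block.

A has Jordan form
J =
  [4, 1]
  [0, 4]
(up to reordering of blocks).

Per-block formulas:
  For a 2×2 Jordan block J_2(4): exp(t · J_2(4)) = e^(4t)·(I + t·N), where N is the 2×2 nilpotent shift.

After assembling e^{tJ} and conjugating by P, we get:

e^{tA} =
  [-6*t*exp(4*t) + exp(4*t), -9*t*exp(4*t)]
  [4*t*exp(4*t), 6*t*exp(4*t) + exp(4*t)]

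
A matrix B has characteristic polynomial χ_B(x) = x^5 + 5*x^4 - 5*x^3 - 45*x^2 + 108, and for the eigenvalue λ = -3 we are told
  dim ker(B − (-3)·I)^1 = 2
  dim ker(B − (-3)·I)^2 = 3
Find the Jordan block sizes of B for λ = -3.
Block sizes for λ = -3: [2, 1]

From the dimensions of kernels of powers, the number of Jordan blocks of size at least j is d_j − d_{j−1} where d_j = dim ker(N^j) (with d_0 = 0). Computing the differences gives [2, 1].
The number of blocks of size exactly k is (#blocks of size ≥ k) − (#blocks of size ≥ k + 1), so the partition is: 1 block(s) of size 1, 1 block(s) of size 2.
In nonincreasing order the block sizes are [2, 1].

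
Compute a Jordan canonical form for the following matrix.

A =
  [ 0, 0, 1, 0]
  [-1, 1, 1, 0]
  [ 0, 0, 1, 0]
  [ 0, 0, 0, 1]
J_1(0) ⊕ J_1(1) ⊕ J_1(1) ⊕ J_1(1)

The characteristic polynomial is
  det(x·I − A) = x^4 - 3*x^3 + 3*x^2 - x = x*(x - 1)^3

Eigenvalues and multiplicities (the geometric multiplicity of λ is n − rank(A − λI), which equals the number of Jordan blocks for λ):
  λ = 0: algebraic multiplicity = 1, geometric multiplicity = 1
  λ = 1: algebraic multiplicity = 3, geometric multiplicity = 3

Determining the block sizes for each eigenvalue:
  λ = 0: one block (gm = 1), so the single block has size am = 1 → block sizes [1]
  λ = 1: gm = am = 3, so every block has size 1 → block sizes [1, 1, 1]

Assembling the blocks gives a Jordan form
J =
  [0, 0, 0, 0]
  [0, 1, 0, 0]
  [0, 0, 1, 0]
  [0, 0, 0, 1]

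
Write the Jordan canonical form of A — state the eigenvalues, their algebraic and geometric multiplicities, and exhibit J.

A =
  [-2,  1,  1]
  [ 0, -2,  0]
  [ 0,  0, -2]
J_2(-2) ⊕ J_1(-2)

The characteristic polynomial is
  det(x·I − A) = x^3 + 6*x^2 + 12*x + 8 = (x + 2)^3

Eigenvalues and multiplicities (the geometric multiplicity of λ is n − rank(A − λI), which equals the number of Jordan blocks for λ):
  λ = -2: algebraic multiplicity = 3, geometric multiplicity = 2

Determining the block sizes for each eigenvalue:
  λ = -2: 2 blocks summing to 3 forces exactly one block of size 2 and the rest size 1 → block sizes [2, 1]

Assembling the blocks gives a Jordan form
J =
  [-2,  1,  0]
  [ 0, -2,  0]
  [ 0,  0, -2]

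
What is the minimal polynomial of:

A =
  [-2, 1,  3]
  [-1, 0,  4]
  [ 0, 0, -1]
x^3 + 3*x^2 + 3*x + 1

The characteristic polynomial is χ_A(x) = (x + 1)^3, so the eigenvalues are known. The minimal polynomial is
  m_A(x) = Π_λ (x − λ)^{k_λ}
where k_λ is the size of the *largest* Jordan block for λ (equivalently, the smallest k with (A − λI)^k v = 0 for every generalised eigenvector v of λ).

  λ = -1: largest Jordan block has size 3, contributing (x + 1)^3

So m_A(x) = (x + 1)^3 = x^3 + 3*x^2 + 3*x + 1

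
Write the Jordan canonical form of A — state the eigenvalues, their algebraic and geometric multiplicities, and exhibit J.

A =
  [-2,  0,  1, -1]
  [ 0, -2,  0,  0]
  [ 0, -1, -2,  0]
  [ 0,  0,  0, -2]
J_3(-2) ⊕ J_1(-2)

The characteristic polynomial is
  det(x·I − A) = x^4 + 8*x^3 + 24*x^2 + 32*x + 16 = (x + 2)^4

Eigenvalues and multiplicities (the geometric multiplicity of λ is n − rank(A − λI), which equals the number of Jordan blocks for λ):
  λ = -2: algebraic multiplicity = 4, geometric multiplicity = 2

Determining the block sizes for each eigenvalue:
  λ = -2: with am = 4 and gm = 2, the partition is not yet determined (e.g. several partitions of 4 into 2 parts exist). Let N = A − (-2)·I. Computing rank(N^1) = 2, rank(N^2) = 1, rank(N^3) = 0; the number of blocks of size ≥ j is rank(N^{j−1}) − rank(N^j), giving [2, 1, 1]. So we have 1 block(s) of size 3, 1 block(s) of size 1 → block sizes [3, 1]

Assembling the blocks gives a Jordan form
J =
  [-2,  1,  0,  0]
  [ 0, -2,  1,  0]
  [ 0,  0, -2,  0]
  [ 0,  0,  0, -2]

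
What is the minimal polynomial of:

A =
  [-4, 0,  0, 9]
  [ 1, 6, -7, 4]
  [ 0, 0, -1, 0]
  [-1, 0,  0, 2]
x^3 - 4*x^2 - 11*x - 6

The characteristic polynomial is χ_A(x) = (x - 6)*(x + 1)^3, so the eigenvalues are known. The minimal polynomial is
  m_A(x) = Π_λ (x − λ)^{k_λ}
where k_λ is the size of the *largest* Jordan block for λ (equivalently, the smallest k with (A − λI)^k v = 0 for every generalised eigenvector v of λ).

  λ = -1: largest Jordan block has size 2, contributing (x + 1)^2
  λ = 6: largest Jordan block has size 1, contributing (x − 6)

So m_A(x) = (x - 6)*(x + 1)^2 = x^3 - 4*x^2 - 11*x - 6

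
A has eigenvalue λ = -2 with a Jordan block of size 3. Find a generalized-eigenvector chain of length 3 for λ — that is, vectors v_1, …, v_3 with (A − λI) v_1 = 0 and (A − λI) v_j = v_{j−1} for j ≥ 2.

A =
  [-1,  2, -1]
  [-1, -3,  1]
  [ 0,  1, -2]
A Jordan chain for λ = -2 of length 3:
v_1 = (-1, 0, -1)ᵀ
v_2 = (1, -1, 0)ᵀ
v_3 = (1, 0, 0)ᵀ

Let N = A − (-2)·I. We want v_3 with N^3 v_3 = 0 but N^2 v_3 ≠ 0; then v_{j-1} := N · v_j for j = 3, …, 2.

Pick v_3 = (1, 0, 0)ᵀ.
Then v_2 = N · v_3 = (1, -1, 0)ᵀ.
Then v_1 = N · v_2 = (-1, 0, -1)ᵀ.

Sanity check: (A − (-2)·I) v_1 = (0, 0, 0)ᵀ = 0. ✓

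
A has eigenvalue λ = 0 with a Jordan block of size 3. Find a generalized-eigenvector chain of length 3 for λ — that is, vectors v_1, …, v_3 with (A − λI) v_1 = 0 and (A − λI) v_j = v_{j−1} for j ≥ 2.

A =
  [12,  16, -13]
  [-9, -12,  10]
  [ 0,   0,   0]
A Jordan chain for λ = 0 of length 3:
v_1 = (4, -3, 0)ᵀ
v_2 = (-13, 10, 0)ᵀ
v_3 = (0, 0, 1)ᵀ

Let N = A − (0)·I. We want v_3 with N^3 v_3 = 0 but N^2 v_3 ≠ 0; then v_{j-1} := N · v_j for j = 3, …, 2.

Pick v_3 = (0, 0, 1)ᵀ.
Then v_2 = N · v_3 = (-13, 10, 0)ᵀ.
Then v_1 = N · v_2 = (4, -3, 0)ᵀ.

Sanity check: (A − (0)·I) v_1 = (0, 0, 0)ᵀ = 0. ✓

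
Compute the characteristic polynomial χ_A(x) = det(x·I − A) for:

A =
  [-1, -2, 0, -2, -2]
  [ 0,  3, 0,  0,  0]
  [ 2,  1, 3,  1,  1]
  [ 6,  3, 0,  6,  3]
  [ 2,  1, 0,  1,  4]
x^5 - 15*x^4 + 90*x^3 - 270*x^2 + 405*x - 243

Expanding det(x·I − A) (e.g. by cofactor expansion or by noting that A is similar to its Jordan form J, which has the same characteristic polynomial as A) gives
  χ_A(x) = x^5 - 15*x^4 + 90*x^3 - 270*x^2 + 405*x - 243
which factors as (x - 3)^5. The eigenvalues (with algebraic multiplicities) are λ = 3 with multiplicity 5.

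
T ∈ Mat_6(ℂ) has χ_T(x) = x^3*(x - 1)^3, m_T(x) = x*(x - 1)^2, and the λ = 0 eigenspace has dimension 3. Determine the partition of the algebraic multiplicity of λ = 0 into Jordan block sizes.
Block sizes for λ = 0: [1, 1, 1]

Step 1 — from the characteristic polynomial, algebraic multiplicity of λ = 0 is 3. From dim ker(T − (0)·I) = 3, there are exactly 3 Jordan blocks for λ = 0.
Step 2 — from the minimal polynomial, the factor (x − 0) tells us the largest block for λ = 0 has size 1.
Step 3 — with total size 3, 3 blocks, and largest block 1, the block sizes (in nonincreasing order) are [1, 1, 1].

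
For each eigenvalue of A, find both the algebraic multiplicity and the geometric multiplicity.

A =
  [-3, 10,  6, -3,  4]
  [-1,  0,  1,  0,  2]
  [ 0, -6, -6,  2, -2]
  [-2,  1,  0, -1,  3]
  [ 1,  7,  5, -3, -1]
λ = -3: alg = 1, geom = 1; λ = -2: alg = 4, geom = 2

Step 1 — factor the characteristic polynomial to read off the algebraic multiplicities:
  χ_A(x) = (x + 2)^4*(x + 3)

Step 2 — compute geometric multiplicities via the rank-nullity identity g(λ) = n − rank(A − λI):
  rank(A − (-3)·I) = 4, so dim ker(A − (-3)·I) = n − 4 = 1
  rank(A − (-2)·I) = 3, so dim ker(A − (-2)·I) = n − 3 = 2

Summary:
  λ = -3: algebraic multiplicity = 1, geometric multiplicity = 1
  λ = -2: algebraic multiplicity = 4, geometric multiplicity = 2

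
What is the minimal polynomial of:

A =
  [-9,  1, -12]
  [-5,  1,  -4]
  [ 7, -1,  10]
x^3 - 2*x^2 - 4*x + 8

The characteristic polynomial is χ_A(x) = (x - 2)^2*(x + 2), so the eigenvalues are known. The minimal polynomial is
  m_A(x) = Π_λ (x − λ)^{k_λ}
where k_λ is the size of the *largest* Jordan block for λ (equivalently, the smallest k with (A − λI)^k v = 0 for every generalised eigenvector v of λ).

  λ = -2: largest Jordan block has size 1, contributing (x + 2)
  λ = 2: largest Jordan block has size 2, contributing (x − 2)^2

So m_A(x) = (x - 2)^2*(x + 2) = x^3 - 2*x^2 - 4*x + 8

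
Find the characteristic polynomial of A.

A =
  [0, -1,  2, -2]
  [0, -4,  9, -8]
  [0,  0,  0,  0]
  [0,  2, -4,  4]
x^4

Expanding det(x·I − A) (e.g. by cofactor expansion or by noting that A is similar to its Jordan form J, which has the same characteristic polynomial as A) gives
  χ_A(x) = x^4
which factors as x^4. The eigenvalues (with algebraic multiplicities) are λ = 0 with multiplicity 4.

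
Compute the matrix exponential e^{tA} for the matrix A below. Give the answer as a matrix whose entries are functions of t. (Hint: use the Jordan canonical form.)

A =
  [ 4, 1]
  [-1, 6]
e^{tA} =
  [-t*exp(5*t) + exp(5*t), t*exp(5*t)]
  [-t*exp(5*t), t*exp(5*t) + exp(5*t)]

Strategy: write A = P · J · P⁻¹ where J is a Jordan canonical form, so e^{tA} = P · e^{tJ} · P⁻¹, and e^{tJ} can be computed block-by-block.

A has Jordan form
J =
  [5, 1]
  [0, 5]
(up to reordering of blocks).

Per-block formulas:
  For a 2×2 Jordan block J_2(5): exp(t · J_2(5)) = e^(5t)·(I + t·N), where N is the 2×2 nilpotent shift.

After assembling e^{tJ} and conjugating by P, we get:

e^{tA} =
  [-t*exp(5*t) + exp(5*t), t*exp(5*t)]
  [-t*exp(5*t), t*exp(5*t) + exp(5*t)]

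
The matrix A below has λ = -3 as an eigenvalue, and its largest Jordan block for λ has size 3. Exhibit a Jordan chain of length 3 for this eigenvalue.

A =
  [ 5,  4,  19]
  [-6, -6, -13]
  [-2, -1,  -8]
A Jordan chain for λ = -3 of length 3:
v_1 = (2, -4, 0)ᵀ
v_2 = (8, -6, -2)ᵀ
v_3 = (1, 0, 0)ᵀ

Let N = A − (-3)·I. We want v_3 with N^3 v_3 = 0 but N^2 v_3 ≠ 0; then v_{j-1} := N · v_j for j = 3, …, 2.

Pick v_3 = (1, 0, 0)ᵀ.
Then v_2 = N · v_3 = (8, -6, -2)ᵀ.
Then v_1 = N · v_2 = (2, -4, 0)ᵀ.

Sanity check: (A − (-3)·I) v_1 = (0, 0, 0)ᵀ = 0. ✓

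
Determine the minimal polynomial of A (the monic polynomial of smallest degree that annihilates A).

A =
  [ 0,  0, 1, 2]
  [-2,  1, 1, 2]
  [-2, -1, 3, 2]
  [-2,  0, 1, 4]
x^3 - 6*x^2 + 12*x - 8

The characteristic polynomial is χ_A(x) = (x - 2)^4, so the eigenvalues are known. The minimal polynomial is
  m_A(x) = Π_λ (x − λ)^{k_λ}
where k_λ is the size of the *largest* Jordan block for λ (equivalently, the smallest k with (A − λI)^k v = 0 for every generalised eigenvector v of λ).

  λ = 2: largest Jordan block has size 3, contributing (x − 2)^3

So m_A(x) = (x - 2)^3 = x^3 - 6*x^2 + 12*x - 8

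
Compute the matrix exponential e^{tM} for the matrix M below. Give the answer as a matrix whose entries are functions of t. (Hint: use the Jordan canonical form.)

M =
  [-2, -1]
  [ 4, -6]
e^{tM} =
  [2*t*exp(-4*t) + exp(-4*t), -t*exp(-4*t)]
  [4*t*exp(-4*t), -2*t*exp(-4*t) + exp(-4*t)]

Strategy: write M = P · J · P⁻¹ where J is a Jordan canonical form, so e^{tM} = P · e^{tJ} · P⁻¹, and e^{tJ} can be computed block-by-block.

M has Jordan form
J =
  [-4,  1]
  [ 0, -4]
(up to reordering of blocks).

Per-block formulas:
  For a 2×2 Jordan block J_2(-4): exp(t · J_2(-4)) = e^(-4t)·(I + t·N), where N is the 2×2 nilpotent shift.

After assembling e^{tJ} and conjugating by P, we get:

e^{tM} =
  [2*t*exp(-4*t) + exp(-4*t), -t*exp(-4*t)]
  [4*t*exp(-4*t), -2*t*exp(-4*t) + exp(-4*t)]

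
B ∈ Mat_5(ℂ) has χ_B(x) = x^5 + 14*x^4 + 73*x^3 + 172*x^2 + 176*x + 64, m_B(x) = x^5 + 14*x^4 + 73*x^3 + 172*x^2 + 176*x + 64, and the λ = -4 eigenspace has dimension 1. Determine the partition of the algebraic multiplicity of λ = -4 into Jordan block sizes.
Block sizes for λ = -4: [3]

Step 1 — from the characteristic polynomial, algebraic multiplicity of λ = -4 is 3. From dim ker(B − (-4)·I) = 1, there are exactly 1 Jordan blocks for λ = -4.
Step 2 — from the minimal polynomial, the factor (x + 4)^3 tells us the largest block for λ = -4 has size 3.
Step 3 — with total size 3, 1 blocks, and largest block 3, the block sizes (in nonincreasing order) are [3].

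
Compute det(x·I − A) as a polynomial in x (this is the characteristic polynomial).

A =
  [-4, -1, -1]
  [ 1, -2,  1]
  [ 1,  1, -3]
x^3 + 9*x^2 + 27*x + 27

Expanding det(x·I − A) (e.g. by cofactor expansion or by noting that A is similar to its Jordan form J, which has the same characteristic polynomial as A) gives
  χ_A(x) = x^3 + 9*x^2 + 27*x + 27
which factors as (x + 3)^3. The eigenvalues (with algebraic multiplicities) are λ = -3 with multiplicity 3.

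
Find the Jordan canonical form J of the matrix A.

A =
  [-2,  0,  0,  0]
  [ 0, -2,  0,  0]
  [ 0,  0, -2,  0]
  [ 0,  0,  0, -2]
J_1(-2) ⊕ J_1(-2) ⊕ J_1(-2) ⊕ J_1(-2)

The characteristic polynomial is
  det(x·I − A) = x^4 + 8*x^3 + 24*x^2 + 32*x + 16 = (x + 2)^4

Eigenvalues and multiplicities (the geometric multiplicity of λ is n − rank(A − λI), which equals the number of Jordan blocks for λ):
  λ = -2: algebraic multiplicity = 4, geometric multiplicity = 4

Determining the block sizes for each eigenvalue:
  λ = -2: gm = am = 4, so every block has size 1 → block sizes [1, 1, 1, 1]

Assembling the blocks gives a Jordan form
J =
  [-2,  0,  0,  0]
  [ 0, -2,  0,  0]
  [ 0,  0, -2,  0]
  [ 0,  0,  0, -2]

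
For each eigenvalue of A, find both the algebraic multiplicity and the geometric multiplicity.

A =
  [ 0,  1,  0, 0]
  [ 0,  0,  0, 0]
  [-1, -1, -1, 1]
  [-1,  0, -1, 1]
λ = 0: alg = 4, geom = 2

Step 1 — factor the characteristic polynomial to read off the algebraic multiplicities:
  χ_A(x) = x^4

Step 2 — compute geometric multiplicities via the rank-nullity identity g(λ) = n − rank(A − λI):
  rank(A − (0)·I) = 2, so dim ker(A − (0)·I) = n − 2 = 2

Summary:
  λ = 0: algebraic multiplicity = 4, geometric multiplicity = 2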